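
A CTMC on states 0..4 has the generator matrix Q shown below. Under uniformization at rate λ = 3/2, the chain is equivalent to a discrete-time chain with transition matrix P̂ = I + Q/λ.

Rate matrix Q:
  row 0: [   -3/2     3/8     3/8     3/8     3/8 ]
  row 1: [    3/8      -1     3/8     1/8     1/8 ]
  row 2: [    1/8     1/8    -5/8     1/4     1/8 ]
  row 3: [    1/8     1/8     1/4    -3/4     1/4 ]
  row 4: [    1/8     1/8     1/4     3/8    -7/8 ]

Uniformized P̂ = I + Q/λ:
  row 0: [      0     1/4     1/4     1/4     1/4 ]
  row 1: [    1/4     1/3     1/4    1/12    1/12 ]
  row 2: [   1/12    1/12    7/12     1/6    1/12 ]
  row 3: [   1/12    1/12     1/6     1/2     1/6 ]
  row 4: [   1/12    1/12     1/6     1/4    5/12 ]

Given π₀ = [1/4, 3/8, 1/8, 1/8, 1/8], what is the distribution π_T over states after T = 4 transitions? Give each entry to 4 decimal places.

t=0: π = [0.2500, 0.3750, 0.1250, 0.1250, 0.1250]
t=1: π = [0.1250, 0.2188, 0.2708, 0.2083, 0.1771]
t=2: π = [0.1094, 0.1589, 0.3082, 0.2431, 0.1806]
t=3: π = [0.1007, 0.1413, 0.3174, 0.2586, 0.1820]
t=4: π = [0.0985, 0.1354, 0.3191, 0.2647, 0.1823]

π = [0.0985, 0.1354, 0.3191, 0.2647, 0.1823]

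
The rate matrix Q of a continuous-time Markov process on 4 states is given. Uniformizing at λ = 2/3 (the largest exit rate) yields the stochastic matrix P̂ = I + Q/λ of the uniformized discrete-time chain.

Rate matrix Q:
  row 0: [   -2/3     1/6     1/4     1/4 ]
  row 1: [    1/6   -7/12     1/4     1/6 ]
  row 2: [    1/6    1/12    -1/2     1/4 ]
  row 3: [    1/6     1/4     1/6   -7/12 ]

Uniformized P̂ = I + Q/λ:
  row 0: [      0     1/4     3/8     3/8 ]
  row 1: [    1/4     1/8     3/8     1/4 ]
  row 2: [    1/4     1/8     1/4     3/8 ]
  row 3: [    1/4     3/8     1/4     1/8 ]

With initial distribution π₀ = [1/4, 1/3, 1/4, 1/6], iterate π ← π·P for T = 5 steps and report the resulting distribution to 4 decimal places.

t=0: π = [0.2500, 0.3333, 0.2500, 0.1667]
t=1: π = [0.1875, 0.1979, 0.3229, 0.2917]
t=2: π = [0.2031, 0.2214, 0.2982, 0.2773]
t=3: π = [0.1992, 0.2197, 0.3031, 0.2780]
t=4: π = [0.2002, 0.2194, 0.3024, 0.2780]
t=5: π = [0.2000, 0.2195, 0.3024, 0.2781]

π = [0.2000, 0.2195, 0.3024, 0.2781]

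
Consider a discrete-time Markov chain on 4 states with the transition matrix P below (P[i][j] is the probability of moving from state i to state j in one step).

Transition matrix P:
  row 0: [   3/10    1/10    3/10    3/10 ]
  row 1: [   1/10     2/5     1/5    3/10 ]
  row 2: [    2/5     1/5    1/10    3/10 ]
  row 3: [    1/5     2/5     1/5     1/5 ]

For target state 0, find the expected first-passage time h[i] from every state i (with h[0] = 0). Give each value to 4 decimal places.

First-step conditioning: h[0] = 0; for i ≠ 0, h[i] = 1 + Σ_k P[i][k]·h[k].
  h[1] = 1 + 2/5·h[1] + 1/5·h[2] + 3/10·h[3]
  h[2] = 1 + 1/5·h[1] + 1/10·h[2] + 3/10·h[3]
  h[3] = 1 + 2/5·h[1] + 1/5·h[2] + 1/5·h[3]
Solving the 3×3 linear system over states ≠ 0 gives exactly h = [0, 11/2, 4, 5] (h[0] = 0 is the target).

h = [0.0000, 5.5000, 4.0000, 5.0000]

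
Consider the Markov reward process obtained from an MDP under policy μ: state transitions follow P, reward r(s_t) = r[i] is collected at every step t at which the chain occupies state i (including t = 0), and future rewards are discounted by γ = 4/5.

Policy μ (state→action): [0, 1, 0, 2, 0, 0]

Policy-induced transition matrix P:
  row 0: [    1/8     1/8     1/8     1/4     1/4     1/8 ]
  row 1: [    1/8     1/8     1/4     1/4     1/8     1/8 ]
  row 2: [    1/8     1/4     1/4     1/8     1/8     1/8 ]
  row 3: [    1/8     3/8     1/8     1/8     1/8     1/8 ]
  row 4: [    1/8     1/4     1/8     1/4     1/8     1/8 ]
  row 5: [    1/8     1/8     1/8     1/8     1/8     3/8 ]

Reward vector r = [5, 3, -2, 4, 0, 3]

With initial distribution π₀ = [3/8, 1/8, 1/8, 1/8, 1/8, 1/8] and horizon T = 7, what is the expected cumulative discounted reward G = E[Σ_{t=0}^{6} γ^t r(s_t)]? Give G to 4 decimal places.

t=0: π = [0.3750, 0.1250, 0.1250, 0.1250, 0.1250, 0.1250], E[r] = 2.8750, γ^t·E[r] = 2.875000, running G = 2.875000
t=1: π = [0.1250, 0.1875, 0.1563, 0.2031, 0.1719, 0.1563], E[r] = 2.1563, γ^t·E[r] = 1.725000, running G = 4.600000
t=2: π = [0.1250, 0.2168, 0.1680, 0.1855, 0.1406, 0.1641], E[r] = 2.1738, γ^t·E[r] = 1.391250, running G = 5.991250
t=3: π = [0.1250, 0.2100, 0.1731, 0.1853, 0.1406, 0.1660], E[r] = 2.1479, γ^t·E[r] = 1.099750, running G = 7.091000
t=4: π = [0.1250, 0.2105, 0.1729, 0.1844, 0.1406, 0.1665], E[r] = 2.1482, γ^t·E[r] = 0.879888, running G = 7.970888
t=5: π = [0.1250, 0.2103, 0.1729, 0.1845, 0.1406, 0.1666], E[r] = 2.1480, γ^t·E[r] = 0.703859, running G = 8.674746
t=6: π = [0.1250, 0.2103, 0.1729, 0.1845, 0.1406, 0.1667], E[r] = 2.1481, γ^t·E[r] = 0.563111, running G = 9.237857

G = 9.2379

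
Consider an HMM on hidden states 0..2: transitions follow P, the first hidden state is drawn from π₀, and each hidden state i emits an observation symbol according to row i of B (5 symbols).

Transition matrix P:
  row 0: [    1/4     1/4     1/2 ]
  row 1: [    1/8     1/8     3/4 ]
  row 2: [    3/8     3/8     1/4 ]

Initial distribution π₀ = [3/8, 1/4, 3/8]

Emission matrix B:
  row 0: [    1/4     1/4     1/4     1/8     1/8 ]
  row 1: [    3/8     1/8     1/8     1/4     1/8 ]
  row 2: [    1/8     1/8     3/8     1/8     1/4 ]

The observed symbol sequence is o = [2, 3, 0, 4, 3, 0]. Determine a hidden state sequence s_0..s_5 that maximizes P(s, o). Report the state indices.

path = [0, 2, 1, 2, 1, 2]

t=0: δ = [9.375e-02, 3.125e-02, 1.406e-01]  (obs o_0=2)
t=1: δ = [6.592e-03, 1.318e-02, 5.859e-03]  ψ = [2, 2, 0]  (obs o_1=3)
t=2: δ = [5.493e-04, 8.240e-04, 1.236e-03]  ψ = [2, 2, 1]  (obs o_2=0)
t=3: δ = [5.794e-05, 5.794e-05, 1.545e-04]  ψ = [2, 2, 1]  (obs o_3=4)
t=4: δ = [7.242e-06, 1.448e-05, 5.431e-06]  ψ = [2, 2, 1]  (obs o_4=3)
t=5: δ = [5.092e-07, 7.638e-07, 1.358e-06]  ψ = [2, 2, 1]  (obs o_5=0)
backtrack: best end state = 2; path = [0, 2, 1, 2, 1, 2]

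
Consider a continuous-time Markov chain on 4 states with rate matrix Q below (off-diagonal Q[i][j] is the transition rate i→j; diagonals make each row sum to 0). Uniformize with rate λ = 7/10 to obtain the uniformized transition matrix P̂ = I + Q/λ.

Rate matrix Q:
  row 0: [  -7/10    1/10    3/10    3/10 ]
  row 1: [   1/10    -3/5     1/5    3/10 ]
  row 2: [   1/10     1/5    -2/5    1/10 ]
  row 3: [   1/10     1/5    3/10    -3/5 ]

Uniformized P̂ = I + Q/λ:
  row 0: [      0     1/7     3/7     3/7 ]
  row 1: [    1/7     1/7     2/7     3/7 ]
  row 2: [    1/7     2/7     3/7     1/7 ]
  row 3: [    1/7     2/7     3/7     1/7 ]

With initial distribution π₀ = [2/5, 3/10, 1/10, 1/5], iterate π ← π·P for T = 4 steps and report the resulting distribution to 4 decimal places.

π = [0.1251, 0.2349, 0.3955, 0.2446]

t=0: π = [0.4000, 0.3000, 0.1000, 0.2000]
t=1: π = [0.0857, 0.1857, 0.3857, 0.3429]
t=2: π = [0.1306, 0.2469, 0.4020, 0.2204]
t=3: π = [0.1242, 0.2318, 0.3933, 0.2507]
t=4: π = [0.1251, 0.2349, 0.3955, 0.2446]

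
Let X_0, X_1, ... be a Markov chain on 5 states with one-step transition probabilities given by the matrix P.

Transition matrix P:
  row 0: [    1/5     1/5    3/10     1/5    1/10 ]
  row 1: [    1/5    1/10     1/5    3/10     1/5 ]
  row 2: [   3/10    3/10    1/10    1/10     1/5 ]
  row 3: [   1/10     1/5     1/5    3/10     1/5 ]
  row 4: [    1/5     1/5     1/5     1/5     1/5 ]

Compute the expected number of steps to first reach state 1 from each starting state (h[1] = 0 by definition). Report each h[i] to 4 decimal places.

h = [4.5037, 0.0000, 4.1280, 4.5501, 4.5455]

First-step conditioning: h[1] = 0; for i ≠ 1, h[i] = 1 + Σ_k P[i][k]·h[k].
  h[0] = 1 + 1/5·h[0] + 3/10·h[2] + 1/5·h[3] + 1/10·h[4]
  h[2] = 1 + 3/10·h[0] + 1/10·h[2] + 1/10·h[3] + 1/5·h[4]
  h[3] = 1 + 1/10·h[0] + 1/5·h[2] + 3/10·h[3] + 1/5·h[4]
  h[4] = 1 + 1/5·h[0] + 1/5·h[2] + 1/5·h[3] + 1/5·h[4]
Solving the 4×4 linear system over states ≠ 1 gives exactly h = [4855/1078, 0, 2225/539, 4905/1078, 50/11] (h[1] = 0 is the target).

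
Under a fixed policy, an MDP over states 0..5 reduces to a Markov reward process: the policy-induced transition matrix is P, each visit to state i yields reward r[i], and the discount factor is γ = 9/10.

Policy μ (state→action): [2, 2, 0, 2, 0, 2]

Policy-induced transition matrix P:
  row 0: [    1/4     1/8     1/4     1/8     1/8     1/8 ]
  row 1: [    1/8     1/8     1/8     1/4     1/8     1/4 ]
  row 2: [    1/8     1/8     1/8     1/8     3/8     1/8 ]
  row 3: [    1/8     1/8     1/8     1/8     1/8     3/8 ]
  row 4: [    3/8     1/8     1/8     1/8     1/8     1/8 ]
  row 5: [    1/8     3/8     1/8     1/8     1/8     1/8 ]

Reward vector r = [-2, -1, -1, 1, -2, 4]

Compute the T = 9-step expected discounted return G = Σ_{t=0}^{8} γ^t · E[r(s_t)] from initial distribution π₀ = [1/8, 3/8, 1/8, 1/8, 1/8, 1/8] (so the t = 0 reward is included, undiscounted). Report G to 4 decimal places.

G = -0.9310

t=0: π = [0.1250, 0.3750, 0.1250, 0.1250, 0.1250, 0.1250], E[r] = -0.3750, γ^t·E[r] = -0.375000, running G = -0.375000
t=1: π = [0.1719, 0.1563, 0.1406, 0.1719, 0.1563, 0.2031], E[r] = 0.0313, γ^t·E[r] = 0.028125, running G = -0.346875
t=2: π = [0.1855, 0.1758, 0.1465, 0.1445, 0.1602, 0.1875], E[r] = -0.1191, γ^t·E[r] = -0.096504, running G = -0.443379
t=3: π = [0.1882, 0.1719, 0.1482, 0.1470, 0.1616, 0.1831], E[r] = -0.1404, γ^t·E[r] = -0.102338, running G = -0.545717
t=4: π = [0.1889, 0.1708, 0.1485, 0.1465, 0.1620, 0.1832], E[r] = -0.1419, γ^t·E[r] = -0.093085, running G = -0.638802
t=5: π = [0.1891, 0.1708, 0.1486, 0.1463, 0.1621, 0.1830], E[r] = -0.1437, γ^t·E[r] = -0.084869, running G = -0.723671
t=6: π = [0.1892, 0.1707, 0.1486, 0.1464, 0.1622, 0.1829], E[r] = -0.1439, γ^t·E[r] = -0.076495, running G = -0.800165
t=7: π = [0.1892, 0.1707, 0.1486, 0.1463, 0.1622, 0.1829], E[r] = -0.1440, γ^t·E[r] = -0.068878, running G = -0.869044
t=8: π = [0.1892, 0.1707, 0.1486, 0.1463, 0.1622, 0.1829], E[r] = -0.1440, γ^t·E[r] = -0.062000, running G = -0.931044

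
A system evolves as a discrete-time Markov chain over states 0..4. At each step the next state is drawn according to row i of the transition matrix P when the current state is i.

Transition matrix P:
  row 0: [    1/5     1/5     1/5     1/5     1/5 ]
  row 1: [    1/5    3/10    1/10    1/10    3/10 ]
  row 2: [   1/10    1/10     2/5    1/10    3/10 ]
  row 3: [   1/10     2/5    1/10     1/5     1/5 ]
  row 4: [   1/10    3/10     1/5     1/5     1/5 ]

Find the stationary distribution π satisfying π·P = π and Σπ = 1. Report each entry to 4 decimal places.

π = [0.1402, 0.2618, 0.1980, 0.1540, 0.2460]

Balance equations π_j = Σ_i π_i·P[i][j]:
  π_0 = 1/5·π_0 + 1/5·π_1 + 1/10·π_2 + 1/10·π_3 + 1/10·π_4
  π_1 = 1/5·π_0 + 3/10·π_1 + 1/10·π_2 + 2/5·π_3 + 3/10·π_4
  π_2 = 1/5·π_0 + 1/10·π_1 + 2/5·π_2 + 1/10·π_3 + 1/5·π_4
  π_3 = 1/5·π_0 + 1/10·π_1 + 1/10·π_2 + 1/5·π_3 + 1/5·π_4
  normalize: π_0 + π_1 + π_2 + π_3 + π_4 = 1
Solving the linear system gives exactly π = [497/3545, 928/3545, 702/3545, 546/3545, 872/3545].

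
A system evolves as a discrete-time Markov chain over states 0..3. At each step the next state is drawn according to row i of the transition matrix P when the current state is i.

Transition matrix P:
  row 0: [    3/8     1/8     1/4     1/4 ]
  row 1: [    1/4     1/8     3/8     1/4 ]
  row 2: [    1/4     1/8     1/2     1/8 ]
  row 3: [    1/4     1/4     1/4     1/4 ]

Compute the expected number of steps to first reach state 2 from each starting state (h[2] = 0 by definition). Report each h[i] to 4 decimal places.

First-step conditioning: h[2] = 0; for i ≠ 2, h[i] = 1 + Σ_k P[i][k]·h[k].
  h[0] = 1 + 3/8·h[0] + 1/8·h[1] + 1/4·h[3]
  h[1] = 1 + 1/4·h[0] + 1/8·h[1] + 1/4·h[3]
  h[3] = 1 + 1/4·h[0] + 1/4·h[1] + 1/4·h[3]
Solving the 3×3 linear system over states ≠ 2 gives exactly h = [256/69, 224/69, 0, 84/23] (h[2] = 0 is the target).

h = [3.7101, 3.2464, 0.0000, 3.6522]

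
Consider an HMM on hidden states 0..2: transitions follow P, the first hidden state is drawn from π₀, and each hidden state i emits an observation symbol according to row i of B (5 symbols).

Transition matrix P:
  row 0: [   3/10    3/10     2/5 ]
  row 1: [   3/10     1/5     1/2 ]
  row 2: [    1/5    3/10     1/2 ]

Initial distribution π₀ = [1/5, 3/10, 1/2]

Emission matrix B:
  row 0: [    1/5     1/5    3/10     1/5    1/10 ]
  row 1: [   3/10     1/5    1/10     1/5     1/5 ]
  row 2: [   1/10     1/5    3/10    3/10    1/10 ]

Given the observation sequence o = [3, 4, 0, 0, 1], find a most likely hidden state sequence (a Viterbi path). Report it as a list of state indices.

path = [2, 1, 0, 1, 2]

t=0: δ = [4.000e-02, 6.000e-02, 1.500e-01]  (obs o_0=3)
t=1: δ = [3.000e-03, 9.000e-03, 7.500e-03]  ψ = [2, 2, 2]  (obs o_1=4)
t=2: δ = [5.400e-04, 6.750e-04, 4.500e-04]  ψ = [1, 2, 1]  (obs o_2=0)
t=3: δ = [4.050e-05, 4.860e-05, 3.375e-05]  ψ = [1, 0, 1]  (obs o_3=0)
t=4: δ = [2.916e-06, 2.430e-06, 4.860e-06]  ψ = [1, 0, 1]  (obs o_4=1)
backtrack: best end state = 2; path = [2, 1, 0, 1, 2]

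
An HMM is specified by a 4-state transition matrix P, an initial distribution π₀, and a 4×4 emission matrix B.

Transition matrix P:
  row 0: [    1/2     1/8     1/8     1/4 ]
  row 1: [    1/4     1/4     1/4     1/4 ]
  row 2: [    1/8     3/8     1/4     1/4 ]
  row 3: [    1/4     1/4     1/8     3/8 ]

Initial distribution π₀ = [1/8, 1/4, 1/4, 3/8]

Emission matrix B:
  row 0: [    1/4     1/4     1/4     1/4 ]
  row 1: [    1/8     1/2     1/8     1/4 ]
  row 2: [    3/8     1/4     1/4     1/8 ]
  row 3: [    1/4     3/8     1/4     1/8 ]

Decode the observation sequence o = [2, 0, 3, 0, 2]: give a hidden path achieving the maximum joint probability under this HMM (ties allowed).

t=0: δ = [3.125e-02, 3.125e-02, 6.250e-02, 9.375e-02]  (obs o_0=2)
t=1: δ = [5.859e-03, 2.930e-03, 5.859e-03, 8.789e-03]  ψ = [3, 2, 2, 3]  (obs o_1=0)
t=2: δ = [7.324e-04, 5.493e-04, 1.831e-04, 4.120e-04]  ψ = [0, 2, 2, 3]  (obs o_2=3)
t=3: δ = [9.155e-05, 1.717e-05, 5.150e-05, 4.578e-05]  ψ = [0, 1, 1, 0]  (obs o_3=0)
t=4: δ = [1.144e-05, 2.414e-06, 3.219e-06, 5.722e-06]  ψ = [0, 2, 2, 0]  (obs o_4=2)
backtrack: best end state = 0; path = [3, 0, 0, 0, 0]

path = [3, 0, 0, 0, 0]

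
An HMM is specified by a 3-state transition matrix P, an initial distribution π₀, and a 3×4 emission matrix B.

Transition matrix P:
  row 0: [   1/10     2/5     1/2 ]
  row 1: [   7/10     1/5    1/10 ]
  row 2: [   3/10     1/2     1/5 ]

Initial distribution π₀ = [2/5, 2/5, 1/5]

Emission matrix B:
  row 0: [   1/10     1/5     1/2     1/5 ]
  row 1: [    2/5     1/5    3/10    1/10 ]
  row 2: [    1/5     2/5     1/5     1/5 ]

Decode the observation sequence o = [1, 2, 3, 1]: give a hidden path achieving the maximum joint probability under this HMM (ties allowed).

path = [2, 1, 0, 2]

t=0: δ = [8.000e-02, 8.000e-02, 8.000e-02]  (obs o_0=1)
t=1: δ = [2.800e-02, 1.200e-02, 8.000e-03]  ψ = [1, 2, 0]  (obs o_1=2)
t=2: δ = [1.680e-03, 1.120e-03, 2.800e-03]  ψ = [1, 0, 0]  (obs o_2=3)
t=3: δ = [1.680e-04, 2.800e-04, 3.360e-04]  ψ = [2, 2, 0]  (obs o_3=1)
backtrack: best end state = 2; path = [2, 1, 0, 2]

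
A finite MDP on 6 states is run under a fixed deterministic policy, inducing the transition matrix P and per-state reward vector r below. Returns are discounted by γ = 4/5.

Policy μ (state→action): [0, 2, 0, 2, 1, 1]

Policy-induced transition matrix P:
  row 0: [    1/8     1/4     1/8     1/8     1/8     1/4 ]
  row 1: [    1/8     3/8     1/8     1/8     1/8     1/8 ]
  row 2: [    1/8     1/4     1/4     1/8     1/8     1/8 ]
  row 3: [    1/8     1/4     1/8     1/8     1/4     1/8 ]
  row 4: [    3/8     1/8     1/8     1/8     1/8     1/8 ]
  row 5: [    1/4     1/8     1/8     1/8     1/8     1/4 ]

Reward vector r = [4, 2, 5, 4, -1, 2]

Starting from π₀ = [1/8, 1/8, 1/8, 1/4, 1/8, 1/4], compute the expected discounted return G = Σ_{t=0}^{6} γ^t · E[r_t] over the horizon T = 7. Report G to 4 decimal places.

t=0: π = [0.1250, 0.1250, 0.1250, 0.2500, 0.1250, 0.2500], E[r] = 2.7500, γ^t·E[r] = 2.750000, running G = 2.750000
t=1: π = [0.1875, 0.2188, 0.1406, 0.1250, 0.1563, 0.1719], E[r] = 2.5781, γ^t·E[r] = 2.062500, running G = 4.812500
t=2: π = [0.1855, 0.2363, 0.1426, 0.1250, 0.1406, 0.1699], E[r] = 2.6270, γ^t·E[r] = 1.681250, running G = 6.493750
t=3: π = [0.1814, 0.2407, 0.1428, 0.1250, 0.1406, 0.1694], E[r] = 2.6194, γ^t·E[r] = 1.341125, running G = 7.834875
t=4: π = [0.1813, 0.2413, 0.1429, 0.1250, 0.1406, 0.1689], E[r] = 2.6194, γ^t·E[r] = 1.072888, running G = 8.907763
t=5: π = [0.1813, 0.2415, 0.1429, 0.1250, 0.1406, 0.1688], E[r] = 2.6192, γ^t·E[r] = 0.858266, running G = 9.766029
t=6: π = [0.1813, 0.2415, 0.1429, 0.1250, 0.1406, 0.1688], E[r] = 2.6192, γ^t·E[r] = 0.686608, running G = 10.452637

G = 10.4526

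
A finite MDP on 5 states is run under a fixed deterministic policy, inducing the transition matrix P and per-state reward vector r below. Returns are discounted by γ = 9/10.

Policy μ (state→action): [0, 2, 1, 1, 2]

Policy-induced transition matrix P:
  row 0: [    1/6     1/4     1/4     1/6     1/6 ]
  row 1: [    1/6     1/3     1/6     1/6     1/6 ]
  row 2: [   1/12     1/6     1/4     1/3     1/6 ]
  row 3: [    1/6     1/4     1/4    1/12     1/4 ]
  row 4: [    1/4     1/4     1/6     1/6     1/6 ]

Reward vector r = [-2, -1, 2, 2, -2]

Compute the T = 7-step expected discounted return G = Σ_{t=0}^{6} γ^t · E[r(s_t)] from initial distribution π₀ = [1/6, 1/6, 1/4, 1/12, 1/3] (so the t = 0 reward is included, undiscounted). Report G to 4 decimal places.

G = -1.0883

t=0: π = [0.1667, 0.1667, 0.2500, 0.0833, 0.3333], E[r] = -0.5000, γ^t·E[r] = -0.500000, running G = -0.500000
t=1: π = [0.1736, 0.2431, 0.2083, 0.2014, 0.1736], E[r] = -0.1181, γ^t·E[r] = -0.106250, running G = -0.606250
t=2: π = [0.1638, 0.2529, 0.2153, 0.1846, 0.1834], E[r] = -0.1476, γ^t·E[r] = -0.119531, running G = -0.725781
t=3: π = [0.1640, 0.2531, 0.2136, 0.1872, 0.1821], E[r] = -0.1437, γ^t·E[r] = -0.104730, running G = -0.830512
t=4: π = [0.1640, 0.2533, 0.2137, 0.1867, 0.1823], E[r] = -0.1451, γ^t·E[r] = -0.095178, running G = -0.925689
t=5: π = [0.1640, 0.2533, 0.2137, 0.1867, 0.1822], E[r] = -0.1450, γ^t·E[r] = -0.085596, running G = -1.011285
t=6: π = [0.1640, 0.2533, 0.2137, 0.1867, 0.1822], E[r] = -0.1450, γ^t·E[r] = -0.077049, running G = -1.088335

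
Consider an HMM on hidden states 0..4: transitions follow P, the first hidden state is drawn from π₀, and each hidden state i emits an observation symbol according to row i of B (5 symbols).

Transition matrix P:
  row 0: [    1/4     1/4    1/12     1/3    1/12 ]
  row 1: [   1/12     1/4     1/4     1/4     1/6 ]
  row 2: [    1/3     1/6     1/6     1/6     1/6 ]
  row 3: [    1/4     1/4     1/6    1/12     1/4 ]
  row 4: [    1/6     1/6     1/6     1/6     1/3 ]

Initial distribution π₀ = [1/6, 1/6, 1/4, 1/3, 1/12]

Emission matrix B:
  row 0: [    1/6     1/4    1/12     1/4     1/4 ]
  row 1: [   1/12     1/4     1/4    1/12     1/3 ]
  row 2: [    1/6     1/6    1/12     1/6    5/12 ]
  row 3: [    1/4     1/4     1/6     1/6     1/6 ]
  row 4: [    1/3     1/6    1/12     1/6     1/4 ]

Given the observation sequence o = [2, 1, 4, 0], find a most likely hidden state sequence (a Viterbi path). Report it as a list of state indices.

t=0: δ = [1.389e-02, 4.167e-02, 2.083e-02, 5.556e-02, 6.944e-03]  (obs o_0=2)
t=1: δ = [3.472e-03, 3.472e-03, 1.736e-03, 2.604e-03, 2.315e-03]  ψ = [3, 3, 1, 1, 3]  (obs o_1=1)
t=2: δ = [2.170e-04, 2.894e-04, 3.617e-04, 1.929e-04, 1.929e-04]  ψ = [0, 0, 1, 0, 4]  (obs o_2=4)
t=3: δ = [2.009e-05, 6.028e-06, 1.206e-05, 1.808e-05, 2.143e-05]  ψ = [2, 1, 1, 0, 4]  (obs o_3=0)
backtrack: best end state = 4; path = [3, 4, 4, 4]

path = [3, 4, 4, 4]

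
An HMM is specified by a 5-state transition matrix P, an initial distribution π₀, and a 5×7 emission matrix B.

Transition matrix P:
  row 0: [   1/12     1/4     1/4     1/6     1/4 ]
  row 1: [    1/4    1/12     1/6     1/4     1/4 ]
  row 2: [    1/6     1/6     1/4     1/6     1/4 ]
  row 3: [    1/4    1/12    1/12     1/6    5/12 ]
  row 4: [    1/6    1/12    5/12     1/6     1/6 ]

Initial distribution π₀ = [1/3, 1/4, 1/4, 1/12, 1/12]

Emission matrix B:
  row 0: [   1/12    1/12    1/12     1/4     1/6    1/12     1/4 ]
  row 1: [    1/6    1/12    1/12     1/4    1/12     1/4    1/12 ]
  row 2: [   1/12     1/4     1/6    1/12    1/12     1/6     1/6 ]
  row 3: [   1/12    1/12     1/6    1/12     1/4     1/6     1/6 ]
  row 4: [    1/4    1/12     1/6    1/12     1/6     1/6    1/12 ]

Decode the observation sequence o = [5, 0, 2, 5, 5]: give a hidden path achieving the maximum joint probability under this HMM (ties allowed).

path = [1, 4, 2, 4, 2]

t=0: δ = [2.778e-02, 6.250e-02, 4.167e-02, 1.389e-02, 1.389e-02]  (obs o_0=5)
t=1: δ = [1.302e-03, 1.157e-03, 8.681e-04, 1.302e-03, 3.906e-03]  ψ = [1, 0, 1, 1, 1]  (obs o_1=0)
t=2: δ = [5.425e-05, 2.713e-05, 2.713e-04, 1.085e-04, 1.085e-04]  ψ = [4, 0, 4, 4, 4]  (obs o_2=2)
t=3: δ = [3.768e-06, 1.130e-05, 1.130e-05, 7.535e-06, 1.130e-05]  ψ = [2, 2, 2, 2, 2]  (obs o_3=5)
t=4: δ = [2.355e-07, 4.710e-07, 7.849e-07, 4.710e-07, 5.233e-07]  ψ = [1, 2, 4, 1, 3]  (obs o_4=5)
backtrack: best end state = 2; path = [1, 4, 2, 4, 2]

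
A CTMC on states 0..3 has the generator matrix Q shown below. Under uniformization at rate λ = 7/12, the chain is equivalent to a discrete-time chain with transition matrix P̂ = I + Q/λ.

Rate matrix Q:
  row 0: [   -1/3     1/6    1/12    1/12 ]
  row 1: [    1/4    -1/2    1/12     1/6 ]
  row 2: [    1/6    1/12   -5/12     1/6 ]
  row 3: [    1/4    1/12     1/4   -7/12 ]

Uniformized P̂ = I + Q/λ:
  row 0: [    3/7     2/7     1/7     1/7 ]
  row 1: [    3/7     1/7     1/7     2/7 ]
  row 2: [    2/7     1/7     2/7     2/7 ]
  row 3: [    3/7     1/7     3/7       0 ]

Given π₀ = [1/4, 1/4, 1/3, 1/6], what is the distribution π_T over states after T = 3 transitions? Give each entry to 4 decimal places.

t=0: π = [0.2500, 0.2500, 0.3333, 0.1667]
t=1: π = [0.3810, 0.1786, 0.2381, 0.2024]
t=2: π = [0.3946, 0.1973, 0.2347, 0.1735]
t=3: π = [0.3950, 0.1992, 0.2259, 0.1798]

π = [0.3950, 0.1992, 0.2259, 0.1798]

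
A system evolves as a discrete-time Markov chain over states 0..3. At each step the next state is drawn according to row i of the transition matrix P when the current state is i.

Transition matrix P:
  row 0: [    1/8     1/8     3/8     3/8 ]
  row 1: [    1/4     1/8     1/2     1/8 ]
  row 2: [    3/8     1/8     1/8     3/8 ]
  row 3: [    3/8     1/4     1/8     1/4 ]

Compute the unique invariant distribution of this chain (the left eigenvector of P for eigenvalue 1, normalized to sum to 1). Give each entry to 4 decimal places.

π = [0.2838, 0.1622, 0.2568, 0.2973]

Balance equations π_j = Σ_i π_i·P[i][j]:
  π_0 = 1/8·π_0 + 1/4·π_1 + 3/8·π_2 + 3/8·π_3
  π_1 = 1/8·π_0 + 1/8·π_1 + 1/8·π_2 + 1/4·π_3
  π_2 = 3/8·π_0 + 1/2·π_1 + 1/8·π_2 + 1/8·π_3
  normalize: π_0 + π_1 + π_2 + π_3 = 1
Solving the linear system gives exactly π = [21/74, 6/37, 19/74, 11/37].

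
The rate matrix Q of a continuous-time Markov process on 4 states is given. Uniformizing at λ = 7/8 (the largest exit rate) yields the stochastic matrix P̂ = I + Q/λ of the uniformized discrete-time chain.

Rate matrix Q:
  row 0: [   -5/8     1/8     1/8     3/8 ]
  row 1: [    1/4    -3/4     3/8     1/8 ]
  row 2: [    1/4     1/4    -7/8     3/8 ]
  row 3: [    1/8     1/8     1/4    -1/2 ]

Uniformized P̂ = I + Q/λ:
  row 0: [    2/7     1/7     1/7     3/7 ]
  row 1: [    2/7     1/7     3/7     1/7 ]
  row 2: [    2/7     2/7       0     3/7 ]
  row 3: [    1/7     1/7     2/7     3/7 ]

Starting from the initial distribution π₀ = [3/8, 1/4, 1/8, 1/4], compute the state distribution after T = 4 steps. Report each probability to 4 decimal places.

t=0: π = [0.3750, 0.2500, 0.1250, 0.2500]
t=1: π = [0.2500, 0.1607, 0.2321, 0.3571]
t=2: π = [0.2347, 0.1760, 0.2066, 0.3827]
t=3: π = [0.2310, 0.1724, 0.2183, 0.3783]
t=4: π = [0.2317, 0.1740, 0.2150, 0.3793]

π = [0.2317, 0.1740, 0.2150, 0.3793]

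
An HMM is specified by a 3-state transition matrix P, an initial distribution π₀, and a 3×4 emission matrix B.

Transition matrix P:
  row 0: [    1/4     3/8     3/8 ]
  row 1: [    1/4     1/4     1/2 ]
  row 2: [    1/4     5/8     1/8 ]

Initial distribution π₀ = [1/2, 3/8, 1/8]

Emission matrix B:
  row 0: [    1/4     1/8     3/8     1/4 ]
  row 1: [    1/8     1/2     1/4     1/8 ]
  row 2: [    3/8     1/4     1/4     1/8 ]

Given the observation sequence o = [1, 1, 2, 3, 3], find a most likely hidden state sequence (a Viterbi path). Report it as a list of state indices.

path = [1, 2, 1, 2, 1]

t=0: δ = [6.250e-02, 1.875e-01, 3.125e-02]  (obs o_0=1)
t=1: δ = [5.859e-03, 2.344e-02, 2.344e-02]  ψ = [1, 1, 1]  (obs o_1=1)
t=2: δ = [2.197e-03, 3.662e-03, 2.930e-03]  ψ = [1, 2, 1]  (obs o_2=2)
t=3: δ = [2.289e-04, 2.289e-04, 2.289e-04]  ψ = [1, 2, 1]  (obs o_3=3)
t=4: δ = [1.431e-05, 1.788e-05, 1.431e-05]  ψ = [0, 2, 1]  (obs o_4=3)
backtrack: best end state = 1; path = [1, 2, 1, 2, 1]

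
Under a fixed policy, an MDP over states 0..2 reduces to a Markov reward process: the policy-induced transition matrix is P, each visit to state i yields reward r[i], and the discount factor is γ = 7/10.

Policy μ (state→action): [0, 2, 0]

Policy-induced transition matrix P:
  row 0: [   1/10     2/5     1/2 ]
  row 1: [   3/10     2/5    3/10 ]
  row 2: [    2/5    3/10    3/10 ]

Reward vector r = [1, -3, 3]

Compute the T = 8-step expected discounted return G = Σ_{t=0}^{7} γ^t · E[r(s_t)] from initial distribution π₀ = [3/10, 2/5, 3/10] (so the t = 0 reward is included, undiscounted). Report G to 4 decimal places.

t=0: π = [0.3000, 0.4000, 0.3000], E[r] = 0.0000, γ^t·E[r] = 0.000000, running G = 0.000000
t=1: π = [0.2700, 0.3700, 0.3600], E[r] = 0.2400, γ^t·E[r] = 0.168000, running G = 0.168000
t=2: π = [0.2820, 0.3640, 0.3540], E[r] = 0.2520, γ^t·E[r] = 0.123480, running G = 0.291480
t=3: π = [0.2790, 0.3646, 0.3564], E[r] = 0.2544, γ^t·E[r] = 0.087259, running G = 0.378739
t=4: π = [0.2798, 0.3644, 0.3558], E[r] = 0.2542, γ^t·E[r] = 0.061024, running G = 0.439763
t=5: π = [0.2796, 0.3644, 0.3560], E[r] = 0.2543, γ^t·E[r] = 0.042733, running G = 0.482496
t=6: π = [0.2797, 0.3644, 0.3559], E[r] = 0.2542, γ^t·E[r] = 0.029910, running G = 0.512406
t=7: π = [0.2797, 0.3644, 0.3559], E[r] = 0.2542, γ^t·E[r] = 0.020938, running G = 0.533344

G = 0.5333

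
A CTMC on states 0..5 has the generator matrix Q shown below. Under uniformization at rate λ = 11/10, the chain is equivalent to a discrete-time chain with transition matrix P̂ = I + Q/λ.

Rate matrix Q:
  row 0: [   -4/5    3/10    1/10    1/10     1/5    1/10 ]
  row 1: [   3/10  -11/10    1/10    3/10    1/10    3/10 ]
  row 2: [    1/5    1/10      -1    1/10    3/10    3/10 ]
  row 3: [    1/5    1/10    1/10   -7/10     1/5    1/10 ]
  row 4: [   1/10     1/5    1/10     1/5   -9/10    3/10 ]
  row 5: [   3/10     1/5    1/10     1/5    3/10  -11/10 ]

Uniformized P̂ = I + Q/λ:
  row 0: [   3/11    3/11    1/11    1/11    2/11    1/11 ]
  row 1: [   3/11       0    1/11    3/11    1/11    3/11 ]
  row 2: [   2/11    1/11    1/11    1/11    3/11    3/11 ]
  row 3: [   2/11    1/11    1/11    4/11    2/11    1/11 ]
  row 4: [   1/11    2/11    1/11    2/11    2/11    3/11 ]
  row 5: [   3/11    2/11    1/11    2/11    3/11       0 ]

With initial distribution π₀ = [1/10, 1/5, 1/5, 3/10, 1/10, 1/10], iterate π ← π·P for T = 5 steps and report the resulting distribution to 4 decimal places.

t=0: π = [0.1000, 0.2000, 0.2000, 0.3000, 0.1000, 0.1000]
t=1: π = [0.2091, 0.1091, 0.0909, 0.2273, 0.1909, 0.1727]
t=2: π = [0.2091, 0.1521, 0.0909, 0.2058, 0.1959, 0.1463]
t=3: π = [0.2101, 0.1462, 0.0909, 0.2058, 0.1896, 0.1574]
t=4: π = [0.2113, 0.1474, 0.0909, 0.2052, 0.1911, 0.1542]
t=5: π = [0.2111, 0.1473, 0.0909, 0.2050, 0.1907, 0.1550]

π = [0.2111, 0.1473, 0.0909, 0.2050, 0.1907, 0.1550]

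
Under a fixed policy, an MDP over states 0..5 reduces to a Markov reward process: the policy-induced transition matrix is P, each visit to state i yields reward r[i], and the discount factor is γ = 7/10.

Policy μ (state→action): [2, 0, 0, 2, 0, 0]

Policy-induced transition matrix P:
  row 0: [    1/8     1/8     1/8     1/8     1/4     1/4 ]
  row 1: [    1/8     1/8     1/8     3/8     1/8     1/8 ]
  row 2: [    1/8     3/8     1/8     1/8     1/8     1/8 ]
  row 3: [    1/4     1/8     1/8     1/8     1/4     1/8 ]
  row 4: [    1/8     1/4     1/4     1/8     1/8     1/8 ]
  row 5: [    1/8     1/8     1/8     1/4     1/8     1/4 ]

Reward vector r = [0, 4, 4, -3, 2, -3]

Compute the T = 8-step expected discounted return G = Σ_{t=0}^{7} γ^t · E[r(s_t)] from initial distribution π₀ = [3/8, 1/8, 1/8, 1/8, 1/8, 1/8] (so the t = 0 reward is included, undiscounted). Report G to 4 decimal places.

G = 1.7221

t=0: π = [0.3750, 0.1250, 0.1250, 0.1250, 0.1250, 0.1250], E[r] = 0.5000, γ^t·E[r] = 0.500000, running G = 0.500000
t=1: π = [0.1406, 0.1719, 0.1406, 0.1719, 0.1875, 0.1875], E[r] = 0.5469, γ^t·E[r] = 0.382813, running G = 0.882813
t=2: π = [0.1465, 0.1836, 0.1484, 0.1914, 0.1641, 0.1660], E[r] = 0.5840, γ^t·E[r] = 0.286152, running G = 1.168965
t=3: π = [0.1489, 0.1826, 0.1455, 0.1917, 0.1672, 0.1641], E[r] = 0.5798, γ^t·E[r] = 0.198883, running G = 1.367848
t=4: π = [0.1490, 0.1823, 0.1459, 0.1912, 0.1676, 0.1641], E[r] = 0.5820, γ^t·E[r] = 0.139746, running G = 1.507594
t=5: π = [0.1489, 0.1824, 0.1459, 0.1911, 0.1675, 0.1641], E[r] = 0.5828, γ^t·E[r] = 0.097959, running G = 1.605552
t=6: π = [0.1489, 0.1824, 0.1459, 0.1911, 0.1675, 0.1641], E[r] = 0.5827, γ^t·E[r] = 0.068554, running G = 1.674107
t=7: π = [0.1489, 0.1824, 0.1459, 0.1911, 0.1675, 0.1641], E[r] = 0.5827, γ^t·E[r] = 0.047987, running G = 1.722094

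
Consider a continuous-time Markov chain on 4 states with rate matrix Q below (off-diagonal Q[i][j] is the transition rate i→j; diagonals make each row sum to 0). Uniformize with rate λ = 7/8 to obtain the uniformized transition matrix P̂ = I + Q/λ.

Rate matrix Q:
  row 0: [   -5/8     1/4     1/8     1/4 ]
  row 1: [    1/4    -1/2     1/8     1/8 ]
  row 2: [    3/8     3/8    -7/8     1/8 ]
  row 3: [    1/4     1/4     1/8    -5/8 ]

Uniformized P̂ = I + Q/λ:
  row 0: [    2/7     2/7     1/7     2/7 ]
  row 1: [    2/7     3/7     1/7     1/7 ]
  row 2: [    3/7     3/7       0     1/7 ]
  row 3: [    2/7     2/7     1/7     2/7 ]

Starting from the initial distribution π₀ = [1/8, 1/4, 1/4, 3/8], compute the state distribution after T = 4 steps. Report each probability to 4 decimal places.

t=0: π = [0.1250, 0.2500, 0.2500, 0.3750]
t=1: π = [0.3214, 0.3571, 0.1071, 0.2143]
t=2: π = [0.3010, 0.3520, 0.1276, 0.2194]
t=3: π = [0.3039, 0.3542, 0.1246, 0.2172]
t=4: π = [0.3035, 0.3541, 0.1251, 0.2173]

π = [0.3035, 0.3541, 0.1251, 0.2173]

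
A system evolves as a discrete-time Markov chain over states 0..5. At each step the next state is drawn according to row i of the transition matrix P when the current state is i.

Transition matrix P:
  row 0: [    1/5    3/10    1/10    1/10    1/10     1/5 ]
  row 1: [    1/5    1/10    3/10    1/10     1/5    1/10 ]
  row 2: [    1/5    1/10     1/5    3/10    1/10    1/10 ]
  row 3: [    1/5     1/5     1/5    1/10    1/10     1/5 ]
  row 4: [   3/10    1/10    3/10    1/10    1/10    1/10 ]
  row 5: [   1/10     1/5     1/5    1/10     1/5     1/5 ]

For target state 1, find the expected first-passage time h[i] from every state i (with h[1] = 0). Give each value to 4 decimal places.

h = [4.7209, 0.0000, 5.8225, 5.3032, 5.8163, 5.4127]

First-step conditioning: h[1] = 0; for i ≠ 1, h[i] = 1 + Σ_k P[i][k]·h[k].
  h[0] = 1 + 1/5·h[0] + 1/10·h[2] + 1/10·h[3] + 1/10·h[4] + 1/5·h[5]
  h[2] = 1 + 1/5·h[0] + 1/5·h[2] + 3/10·h[3] + 1/10·h[4] + 1/10·h[5]
  h[3] = 1 + 1/5·h[0] + 1/5·h[2] + 1/10·h[3] + 1/10·h[4] + 1/5·h[5]
  h[4] = 1 + 3/10·h[0] + 3/10·h[2] + 1/10·h[3] + 1/10·h[4] + 1/10·h[5]
  h[5] = 1 + 1/10·h[0] + 1/5·h[2] + 1/10·h[3] + 1/5·h[4] + 1/5·h[5]
Solving the 5×5 linear system over states ≠ 1 gives exactly h = [90080/19081, 0, 111100/19081, 101190/19081, 110980/19081, 103280/19081] (h[1] = 0 is the target).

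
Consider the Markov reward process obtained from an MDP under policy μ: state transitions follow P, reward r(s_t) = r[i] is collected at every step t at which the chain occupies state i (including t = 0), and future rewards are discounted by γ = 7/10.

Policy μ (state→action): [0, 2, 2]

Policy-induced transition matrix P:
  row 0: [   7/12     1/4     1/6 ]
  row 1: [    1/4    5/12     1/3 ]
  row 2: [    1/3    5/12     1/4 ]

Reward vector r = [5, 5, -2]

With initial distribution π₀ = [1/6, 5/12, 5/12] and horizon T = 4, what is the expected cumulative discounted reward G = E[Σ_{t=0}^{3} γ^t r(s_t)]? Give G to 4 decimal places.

G = 6.9548

t=0: π = [0.1667, 0.4167, 0.4167], E[r] = 2.0833, γ^t·E[r] = 2.083333, running G = 2.083333
t=1: π = [0.3403, 0.3889, 0.2708], E[r] = 3.1042, γ^t·E[r] = 2.172917, running G = 4.256250
t=2: π = [0.3860, 0.3600, 0.2541], E[r] = 3.2216, γ^t·E[r] = 1.578605, running G = 5.834855
t=3: π = [0.3998, 0.3523, 0.2478], E[r] = 3.2652, γ^t·E[r] = 1.119961, running G = 6.954816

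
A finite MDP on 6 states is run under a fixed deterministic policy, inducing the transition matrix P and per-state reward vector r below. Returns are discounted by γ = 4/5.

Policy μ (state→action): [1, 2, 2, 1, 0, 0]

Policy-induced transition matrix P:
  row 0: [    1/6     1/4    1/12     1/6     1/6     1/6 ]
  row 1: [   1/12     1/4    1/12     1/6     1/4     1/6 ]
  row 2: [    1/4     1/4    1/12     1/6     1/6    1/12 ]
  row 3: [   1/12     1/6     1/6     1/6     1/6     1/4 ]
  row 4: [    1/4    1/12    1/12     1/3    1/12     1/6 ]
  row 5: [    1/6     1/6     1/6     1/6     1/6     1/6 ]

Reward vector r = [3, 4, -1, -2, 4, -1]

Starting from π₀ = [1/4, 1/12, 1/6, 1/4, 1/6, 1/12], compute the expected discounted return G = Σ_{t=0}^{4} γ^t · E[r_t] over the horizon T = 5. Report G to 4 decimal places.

G = 3.9309

t=0: π = [0.2500, 0.0833, 0.1667, 0.2500, 0.1667, 0.0833], E[r] = 1.0000, γ^t·E[r] = 1.000000, running G = 1.000000
t=1: π = [0.1667, 0.1944, 0.1111, 0.1944, 0.1597, 0.1736], E[r] = 1.2431, γ^t·E[r] = 0.994444, running G = 1.994444
t=2: π = [0.1568, 0.1927, 0.1140, 0.1933, 0.1696, 0.1736], E[r] = 1.2454, γ^t·E[r] = 0.797037, running G = 2.791481
t=3: π = [0.1581, 0.1912, 0.1139, 0.1949, 0.1686, 0.1733], E[r] = 1.2364, γ^t·E[r] = 0.633037, running G = 3.424519
t=4: π = [0.1580, 0.1912, 0.1140, 0.1948, 0.1685, 0.1734], E[r] = 1.2362, γ^t·E[r] = 0.506346, running G = 3.930864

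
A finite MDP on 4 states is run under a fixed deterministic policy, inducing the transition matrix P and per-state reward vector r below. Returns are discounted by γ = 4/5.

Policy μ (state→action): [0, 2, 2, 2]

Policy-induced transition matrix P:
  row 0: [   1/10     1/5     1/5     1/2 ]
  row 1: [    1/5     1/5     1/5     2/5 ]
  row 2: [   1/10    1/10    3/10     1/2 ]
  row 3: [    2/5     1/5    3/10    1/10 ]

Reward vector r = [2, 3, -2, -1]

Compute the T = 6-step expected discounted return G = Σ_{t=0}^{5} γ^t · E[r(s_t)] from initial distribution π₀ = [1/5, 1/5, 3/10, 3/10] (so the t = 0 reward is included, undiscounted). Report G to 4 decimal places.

t=0: π = [0.2000, 0.2000, 0.3000, 0.3000], E[r] = 0.1000, γ^t·E[r] = 0.100000, running G = 0.100000
t=1: π = [0.2100, 0.1700, 0.2600, 0.3600], E[r] = 0.0500, γ^t·E[r] = 0.040000, running G = 0.140000
t=2: π = [0.2250, 0.1740, 0.2620, 0.3390], E[r] = 0.1090, γ^t·E[r] = 0.069760, running G = 0.209760
t=3: π = [0.2191, 0.1738, 0.2601, 0.3470], E[r] = 0.0924, γ^t·E[r] = 0.047309, running G = 0.257069
t=4: π = [0.2215, 0.1740, 0.2607, 0.3438], E[r] = 0.0997, γ^t·E[r] = 0.040833, running G = 0.297902
t=5: π = [0.2205, 0.1739, 0.2605, 0.3451], E[r] = 0.0969, γ^t·E[r] = 0.031752, running G = 0.329653

G = 0.3297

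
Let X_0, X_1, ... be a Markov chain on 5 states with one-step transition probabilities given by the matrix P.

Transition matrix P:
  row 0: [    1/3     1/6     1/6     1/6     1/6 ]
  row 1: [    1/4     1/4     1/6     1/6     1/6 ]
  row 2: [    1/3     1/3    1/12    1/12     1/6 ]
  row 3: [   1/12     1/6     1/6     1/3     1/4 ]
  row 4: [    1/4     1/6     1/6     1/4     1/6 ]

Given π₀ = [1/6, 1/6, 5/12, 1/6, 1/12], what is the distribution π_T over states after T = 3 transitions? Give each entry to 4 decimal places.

t=0: π = [0.1667, 0.1667, 0.4167, 0.1667, 0.0833]
t=1: π = [0.2708, 0.2500, 0.1319, 0.1667, 0.1806]
t=2: π = [0.2558, 0.2095, 0.1557, 0.1985, 0.1806]
t=3: π = [0.2512, 0.2101, 0.1537, 0.2018, 0.1832]

π = [0.2512, 0.2101, 0.1537, 0.2018, 0.1832]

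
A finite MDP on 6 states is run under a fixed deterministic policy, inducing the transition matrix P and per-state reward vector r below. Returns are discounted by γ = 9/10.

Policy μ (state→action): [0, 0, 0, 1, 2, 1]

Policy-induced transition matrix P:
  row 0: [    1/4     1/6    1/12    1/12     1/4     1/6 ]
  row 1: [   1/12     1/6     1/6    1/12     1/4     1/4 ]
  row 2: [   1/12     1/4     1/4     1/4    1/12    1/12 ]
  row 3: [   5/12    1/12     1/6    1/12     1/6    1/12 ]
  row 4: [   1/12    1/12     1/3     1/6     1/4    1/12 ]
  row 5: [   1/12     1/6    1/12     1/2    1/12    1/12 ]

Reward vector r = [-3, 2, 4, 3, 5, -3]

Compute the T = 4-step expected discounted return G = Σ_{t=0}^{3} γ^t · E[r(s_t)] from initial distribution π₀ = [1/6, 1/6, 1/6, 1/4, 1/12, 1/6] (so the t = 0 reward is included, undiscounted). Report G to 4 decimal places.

t=0: π = [0.1667, 0.1667, 0.1667, 0.2500, 0.0833, 0.1667], E[r] = 1.1667, γ^t·E[r] = 1.166667, running G = 1.166667
t=1: π = [0.1944, 0.1528, 0.1667, 0.1875, 0.1736, 0.1250], E[r] = 1.4444, γ^t·E[r] = 1.300000, running G = 2.466667
t=2: π = [0.1782, 0.1505, 0.1829, 0.1777, 0.1858, 0.1250], E[r] = 1.5845, γ^t·E[r] = 1.283438, running G = 3.750104
t=3: π = [0.1723, 0.1516, 0.1876, 0.1814, 0.1839, 0.1233], E[r] = 1.6306, γ^t·E[r] = 1.188703, running G = 4.938807

G = 4.9388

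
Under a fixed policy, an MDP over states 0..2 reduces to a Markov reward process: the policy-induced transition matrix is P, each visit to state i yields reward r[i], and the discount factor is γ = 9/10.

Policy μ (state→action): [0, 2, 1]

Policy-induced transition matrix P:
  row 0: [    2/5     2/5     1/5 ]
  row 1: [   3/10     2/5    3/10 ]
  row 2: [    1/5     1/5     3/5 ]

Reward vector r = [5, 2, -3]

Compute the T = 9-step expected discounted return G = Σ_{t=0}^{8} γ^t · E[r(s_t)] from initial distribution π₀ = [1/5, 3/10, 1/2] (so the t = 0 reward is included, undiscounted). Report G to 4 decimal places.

G = 4.5379

t=0: π = [0.2000, 0.3000, 0.5000], E[r] = 0.1000, γ^t·E[r] = 0.100000, running G = 0.100000
t=1: π = [0.2700, 0.3000, 0.4300], E[r] = 0.6600, γ^t·E[r] = 0.594000, running G = 0.694000
t=2: π = [0.2840, 0.3140, 0.4020], E[r] = 0.8420, γ^t·E[r] = 0.682020, running G = 1.376020
t=3: π = [0.2882, 0.3196, 0.3922], E[r] = 0.9036, γ^t·E[r] = 0.658724, running G = 2.034744
t=4: π = [0.2896, 0.3216, 0.3888], E[r] = 0.9246, γ^t·E[r] = 0.606630, running G = 2.641374
t=5: π = [0.2901, 0.3222, 0.3877], E[r] = 0.9318, γ^t·E[r] = 0.550200, running G = 3.191574
t=6: π = [0.2902, 0.3225, 0.3873], E[r] = 0.9342, γ^t·E[r] = 0.496480, running G = 3.688054
t=7: π = [0.2903, 0.3225, 0.3872], E[r] = 0.9351, γ^t·E[r] = 0.447232, running G = 4.135286
t=8: π = [0.2903, 0.3226, 0.3871], E[r] = 0.9353, γ^t·E[r] = 0.402631, running G = 4.537918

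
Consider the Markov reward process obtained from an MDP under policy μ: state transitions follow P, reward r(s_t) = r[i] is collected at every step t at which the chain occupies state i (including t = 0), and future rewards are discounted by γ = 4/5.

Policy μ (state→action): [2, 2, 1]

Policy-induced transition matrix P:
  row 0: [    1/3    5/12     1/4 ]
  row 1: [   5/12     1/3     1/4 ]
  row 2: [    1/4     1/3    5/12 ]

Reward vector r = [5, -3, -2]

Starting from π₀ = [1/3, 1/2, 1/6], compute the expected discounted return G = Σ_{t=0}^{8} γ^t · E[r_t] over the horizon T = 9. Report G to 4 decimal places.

G = -0.0052

t=0: π = [0.3333, 0.5000, 0.1667], E[r] = -0.1667, γ^t·E[r] = -0.166667, running G = -0.166667
t=1: π = [0.3611, 0.3611, 0.2778], E[r] = 0.1667, γ^t·E[r] = 0.133333, running G = -0.033333
t=2: π = [0.3403, 0.3634, 0.2963], E[r] = 0.0185, γ^t·E[r] = 0.011852, running G = -0.021481
t=3: π = [0.3389, 0.3617, 0.2994], E[r] = 0.0108, γ^t·E[r] = 0.005531, running G = -0.015951
t=4: π = [0.3385, 0.3616, 0.2999], E[r] = 0.0081, γ^t·E[r] = 0.003319, running G = -0.012632
t=5: π = [0.3385, 0.3615, 0.3000], E[r] = 0.0078, γ^t·E[r] = 0.002546, running G = -0.010086
t=6: π = [0.3385, 0.3615, 0.3000], E[r] = 0.0077, γ^t·E[r] = 0.002020, running G = -0.008066
t=7: π = [0.3385, 0.3615, 0.3000], E[r] = 0.0077, γ^t·E[r] = 0.001614, running G = -0.006453
t=8: π = [0.3385, 0.3615, 0.3000], E[r] = 0.0077, γ^t·E[r] = 0.001291, running G = -0.005162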